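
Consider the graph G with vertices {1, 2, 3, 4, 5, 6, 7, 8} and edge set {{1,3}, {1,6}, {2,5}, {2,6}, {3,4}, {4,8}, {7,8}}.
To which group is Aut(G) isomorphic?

The degree sequence is [2, 2, 2, 2, 1, 2, 1, 2]; the two degree-1 vertices 5 and 7 are the ends of a path, so G = P_8. The only nontrivial automorphism of a path is the end-to-end reflection, so Aut(G) ≅ Z_2.

C_2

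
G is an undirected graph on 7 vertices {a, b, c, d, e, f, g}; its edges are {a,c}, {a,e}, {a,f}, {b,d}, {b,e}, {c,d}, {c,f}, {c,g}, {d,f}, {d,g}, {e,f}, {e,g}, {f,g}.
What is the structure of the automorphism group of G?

Degrees alone do not determine every vertex (e.g. c and d both have degree 4), but their neighbour-degree multisets differ: N(c) has degrees [3, 4, 4, 5] while N(d) has degrees [2, 4, 4, 5]. Repeating this refinement separates all vertices, so the only automorphism is the identity.

{e}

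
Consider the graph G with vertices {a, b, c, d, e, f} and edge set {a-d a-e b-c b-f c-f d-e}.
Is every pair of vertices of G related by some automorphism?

G has two connected components, {a, d, e} and {b, c, f}; each is 2-regular, so G = C_3 ⊔ C_3. With two isomorphic components, Aut(G) = Aut(C_3) ≀ S_2 = (D_3 × D_3) ⋊ Z_2: permute each cycle by D_3, then optionally swap the two cycles. Order 2·(2·3)² = 72. This group acts transitively on the 6 vertices.

Yes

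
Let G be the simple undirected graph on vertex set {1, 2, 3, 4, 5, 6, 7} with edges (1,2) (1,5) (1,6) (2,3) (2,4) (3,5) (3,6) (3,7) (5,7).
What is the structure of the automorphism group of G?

The degree sequence is [3, 3, 4, 1, 3, 2, 2]. Checking the degree-preserving permutations of the vertex set shows that none except the identity preserves every edge, so Aut(G) is trivial.

{e}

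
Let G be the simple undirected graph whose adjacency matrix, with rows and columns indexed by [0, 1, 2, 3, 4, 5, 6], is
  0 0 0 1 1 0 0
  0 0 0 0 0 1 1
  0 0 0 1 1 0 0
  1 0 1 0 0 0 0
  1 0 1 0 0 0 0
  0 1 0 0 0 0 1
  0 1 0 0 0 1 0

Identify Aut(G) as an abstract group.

D_4 × D_3

G has two connected components, {0, 2, 3, 4} and {1, 5, 6}; each is 2-regular, so G = C_4 ⊔ C_3. The components are non-isomorphic (different sizes), so Aut(G) = Aut(C_4) × Aut(C_3) = D_4 × D_3 of order 8·6 = 48.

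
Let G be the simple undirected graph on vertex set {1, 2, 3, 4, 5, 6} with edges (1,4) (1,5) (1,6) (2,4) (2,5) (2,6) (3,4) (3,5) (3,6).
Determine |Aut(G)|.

72

G is 3-regular and bipartite with parts {1, 2, 3} and {4, 5, 6} (each part is independent and every cross-pair is an edge), so G = K_{3,3}. Each part can be permuted independently (S_3 × S_3) and the two equal-size parts can also be swapped, giving (S_3 × S_3) ⋊ Z_2 of order 2·(3!)² = 72.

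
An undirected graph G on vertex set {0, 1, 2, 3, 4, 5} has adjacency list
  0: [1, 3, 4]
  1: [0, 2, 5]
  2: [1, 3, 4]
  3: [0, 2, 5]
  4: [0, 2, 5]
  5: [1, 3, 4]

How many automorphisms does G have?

G is 3-regular and bipartite with parts {0, 2, 5} and {1, 3, 4} (each part is independent and every cross-pair is an edge), so G = K_{3,3}. Aut(K_{3,3}) is the wreath product S_3 ≀ Z_2: permute within each part, then optionally swap the parts; |Aut| = 2·(3!)² = 72.

72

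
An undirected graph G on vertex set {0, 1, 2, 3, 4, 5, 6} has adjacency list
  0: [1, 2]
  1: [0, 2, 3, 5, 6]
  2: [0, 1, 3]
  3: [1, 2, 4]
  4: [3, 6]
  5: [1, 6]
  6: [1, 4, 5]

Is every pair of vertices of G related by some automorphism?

No

Vertex 1 is the only vertex of degree 5, so every automorphism fixes it; G is not vertex-transitive.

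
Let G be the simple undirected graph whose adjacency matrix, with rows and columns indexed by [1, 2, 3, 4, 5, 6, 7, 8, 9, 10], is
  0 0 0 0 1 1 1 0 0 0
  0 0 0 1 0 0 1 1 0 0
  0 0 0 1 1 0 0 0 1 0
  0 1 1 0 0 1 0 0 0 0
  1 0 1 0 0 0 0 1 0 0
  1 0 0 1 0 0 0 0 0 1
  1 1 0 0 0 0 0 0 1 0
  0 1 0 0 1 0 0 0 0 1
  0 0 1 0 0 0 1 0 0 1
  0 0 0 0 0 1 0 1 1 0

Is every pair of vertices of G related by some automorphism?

Yes

G is 3-regular on 10 vertices with no triangles and no 4-cycles (girth 5): this is the Petersen graph. It is a classical fact that the Petersen graph has automorphism group S_5 (order 120), arising from its description as the Kneser graph K(5,2). This group acts transitively on the 10 vertices.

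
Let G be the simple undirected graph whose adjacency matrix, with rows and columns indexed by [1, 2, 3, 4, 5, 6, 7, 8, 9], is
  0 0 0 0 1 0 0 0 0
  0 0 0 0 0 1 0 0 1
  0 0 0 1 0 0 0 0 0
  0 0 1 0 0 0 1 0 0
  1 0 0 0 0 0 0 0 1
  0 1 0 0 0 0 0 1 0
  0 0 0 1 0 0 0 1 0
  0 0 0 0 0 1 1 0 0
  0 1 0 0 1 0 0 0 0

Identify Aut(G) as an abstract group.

The degree sequence is [1, 2, 1, 2, 2, 2, 2, 2, 2]; the two degree-1 vertices 1 and 3 are the ends of a path, so G = P_9. A path has exactly one nontrivial symmetry — reversal — giving Aut(G) of order 2.

C_2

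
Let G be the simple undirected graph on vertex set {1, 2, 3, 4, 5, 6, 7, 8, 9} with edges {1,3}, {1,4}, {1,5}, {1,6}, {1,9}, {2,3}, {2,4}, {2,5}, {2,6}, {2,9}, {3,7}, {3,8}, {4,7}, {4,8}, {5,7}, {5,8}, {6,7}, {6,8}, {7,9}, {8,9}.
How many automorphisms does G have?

2880

The vertices split by degree into {1, 2, 7, 8} (degree 5) and {3, 4, 5, 6, 9} (degree 4); every edge runs between the two parts, so G is the complete bipartite graph K_{4,5}. Automorphisms preserve the bipartition setwise (since the parts differ in size) and act as S_4 × S_5 within it; |Aut| = 2880.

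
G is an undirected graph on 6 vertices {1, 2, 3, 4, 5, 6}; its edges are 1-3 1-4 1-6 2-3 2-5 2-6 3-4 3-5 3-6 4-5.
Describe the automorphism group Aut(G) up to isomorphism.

Vertex 3 is the unique vertex of degree 5; the remaining 5 vertices each have degree 3 and induce a cycle, so G is the wheel on 6 vertices with hub 3. Every automorphism fixes the hub and acts on the rim 5-cycle, so Aut(G) ≅ Aut(C_5) = D_5 of order 10.

the dihedral group of order 10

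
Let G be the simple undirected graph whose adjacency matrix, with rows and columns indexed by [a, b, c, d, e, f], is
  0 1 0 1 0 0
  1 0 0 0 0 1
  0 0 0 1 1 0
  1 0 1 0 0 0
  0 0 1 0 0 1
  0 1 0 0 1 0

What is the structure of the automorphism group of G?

D_6

Every vertex has degree 2 and the graph is connected, so G is the 6-cycle C_6. C_6 has 6 rotations and 6 reflections, so Aut(C_6) ≅ D_6 of order 12.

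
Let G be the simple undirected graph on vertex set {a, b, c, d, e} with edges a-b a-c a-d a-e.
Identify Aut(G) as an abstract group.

Vertex a has degree 4 and every other vertex has degree 1, so G is the star K_{1,4} with centre a. The 4 leaves are pairwise interchangeable while the centre is fixed, giving Aut(G) = S_4.

S_4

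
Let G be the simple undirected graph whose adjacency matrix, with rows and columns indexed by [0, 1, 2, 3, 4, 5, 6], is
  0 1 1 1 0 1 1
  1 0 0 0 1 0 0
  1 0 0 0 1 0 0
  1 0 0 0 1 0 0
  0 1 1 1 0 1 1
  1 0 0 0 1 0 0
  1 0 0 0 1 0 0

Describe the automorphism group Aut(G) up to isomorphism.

S_2 × S_5

The vertices split by degree into {0, 4} (degree 5) and {1, 2, 3, 5, 6} (degree 2); every edge runs between the two parts, so G is the complete bipartite graph K_{2,5}. Automorphisms preserve the bipartition setwise (since the parts differ in size) and act as S_2 × S_5 within it; |Aut| = 240.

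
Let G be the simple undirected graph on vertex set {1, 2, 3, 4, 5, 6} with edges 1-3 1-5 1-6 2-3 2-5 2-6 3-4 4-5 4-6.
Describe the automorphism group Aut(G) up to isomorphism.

G is 3-regular and bipartite with parts {1, 2, 4} and {3, 5, 6} (each part is independent and every cross-pair is an edge), so G = K_{3,3}. Aut(K_{3,3}) is the wreath product S_3 ≀ Z_2: permute within each part, then optionally swap the parts; |Aut| = 2·(3!)² = 72.

(S_3 × S_3) ⋊ Z_2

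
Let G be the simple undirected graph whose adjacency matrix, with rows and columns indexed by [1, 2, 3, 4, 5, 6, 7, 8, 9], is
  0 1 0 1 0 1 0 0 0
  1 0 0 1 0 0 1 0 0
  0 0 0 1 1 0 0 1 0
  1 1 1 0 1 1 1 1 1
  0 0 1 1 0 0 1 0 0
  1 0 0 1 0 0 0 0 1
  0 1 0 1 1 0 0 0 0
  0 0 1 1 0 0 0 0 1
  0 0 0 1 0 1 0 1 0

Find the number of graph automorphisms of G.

16

Vertex 4 is the unique vertex of degree 8; the remaining 8 vertices each have degree 3 and induce a cycle, so G is the wheel on 9 vertices with hub 4. With the hub fixed, the remaining symmetry is that of the rim cycle C_8, giving the dihedral group D_8.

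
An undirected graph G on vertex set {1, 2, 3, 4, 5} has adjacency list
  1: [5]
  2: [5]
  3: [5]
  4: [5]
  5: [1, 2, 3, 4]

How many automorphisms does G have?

Vertex 5 has degree 4 and every other vertex has degree 1, so G is the star K_{1,4} with centre 5. Any automorphism fixes the centre and permutes the 4 leaves freely, so Aut(G) ≅ S_4 of order 4! = 24.

24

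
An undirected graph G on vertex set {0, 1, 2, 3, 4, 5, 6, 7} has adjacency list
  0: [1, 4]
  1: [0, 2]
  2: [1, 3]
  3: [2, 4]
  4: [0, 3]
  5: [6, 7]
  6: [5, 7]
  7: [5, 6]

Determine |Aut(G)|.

60

G has two connected components, {0, 1, 2, 3, 4} and {5, 6, 7}; each is 2-regular, so G = C_5 ⊔ C_3. No automorphism exchanges components of different sizes, hence Aut(G) is the direct product D_5 × D_3, order 60.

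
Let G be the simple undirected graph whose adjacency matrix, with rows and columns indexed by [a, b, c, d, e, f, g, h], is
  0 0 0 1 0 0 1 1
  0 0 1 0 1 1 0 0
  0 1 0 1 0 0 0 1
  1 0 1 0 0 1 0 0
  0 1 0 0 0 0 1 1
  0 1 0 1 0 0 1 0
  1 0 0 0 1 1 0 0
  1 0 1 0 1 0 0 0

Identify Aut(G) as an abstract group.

Z_2^3 ⋊ S_3

G is 3-regular and bipartite on 2^3 = 8 vertices with girth 4; it is the hypercube graph Q_3. The symmetry group of the 3-cube is the hyperoctahedral group B_3 = Z_2 ≀ S_3, of order 2^3·3! = 48.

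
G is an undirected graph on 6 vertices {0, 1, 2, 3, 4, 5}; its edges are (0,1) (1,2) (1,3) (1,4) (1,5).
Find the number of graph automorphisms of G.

Vertex 1 has degree 5 and every other vertex has degree 1, so G is the star K_{1,5} with centre 1. Any automorphism fixes the centre and permutes the 5 leaves freely, so Aut(G) ≅ S_5 of order 5! = 120.

120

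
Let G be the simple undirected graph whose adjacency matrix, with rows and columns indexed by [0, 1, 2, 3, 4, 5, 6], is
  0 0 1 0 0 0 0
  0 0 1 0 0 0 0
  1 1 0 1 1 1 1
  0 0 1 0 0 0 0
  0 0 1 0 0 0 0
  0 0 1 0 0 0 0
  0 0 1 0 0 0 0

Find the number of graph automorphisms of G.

720

Vertex 2 has degree 6 and every other vertex has degree 1, so G is the star K_{1,6} with centre 2. Any automorphism fixes the centre and permutes the 6 leaves freely, so Aut(G) ≅ S_6 of order 6! = 720.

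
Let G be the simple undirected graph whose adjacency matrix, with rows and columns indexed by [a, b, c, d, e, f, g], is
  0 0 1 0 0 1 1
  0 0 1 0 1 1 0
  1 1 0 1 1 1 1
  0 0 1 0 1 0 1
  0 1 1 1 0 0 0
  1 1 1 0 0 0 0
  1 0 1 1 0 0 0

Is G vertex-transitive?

Vertex c is the only vertex of degree 6, so every automorphism fixes it; G is not vertex-transitive.

No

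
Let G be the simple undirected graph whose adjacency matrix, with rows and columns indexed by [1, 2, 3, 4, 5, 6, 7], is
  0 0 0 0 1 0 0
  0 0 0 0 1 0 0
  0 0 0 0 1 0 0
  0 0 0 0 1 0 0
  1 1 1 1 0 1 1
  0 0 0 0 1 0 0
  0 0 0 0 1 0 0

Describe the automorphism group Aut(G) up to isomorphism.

Vertex 5 has degree 6 and every other vertex has degree 1, so G is the star K_{1,6} with centre 5. Any automorphism fixes the centre and permutes the 6 leaves freely, so Aut(G) ≅ S_6 of order 6! = 720.

S_6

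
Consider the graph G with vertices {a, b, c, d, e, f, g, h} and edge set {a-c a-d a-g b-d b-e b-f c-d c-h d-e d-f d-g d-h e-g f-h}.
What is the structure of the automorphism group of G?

D_7

Vertex d is the unique vertex of degree 7; the remaining 7 vertices each have degree 3 and induce a cycle, so G is the wheel on 8 vertices with hub d. Every automorphism fixes the hub and acts on the rim 7-cycle, so Aut(G) ≅ Aut(C_7) = D_7 of order 14.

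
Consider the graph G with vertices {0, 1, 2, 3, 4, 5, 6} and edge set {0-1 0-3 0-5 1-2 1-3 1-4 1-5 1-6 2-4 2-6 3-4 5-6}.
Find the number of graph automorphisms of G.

Vertex 1 is the unique vertex of degree 6; the remaining 6 vertices each have degree 3 and induce a cycle, so G is the wheel on 7 vertices with hub 1. With the hub fixed, the remaining symmetry is that of the rim cycle C_6, giving the dihedral group D_6.

12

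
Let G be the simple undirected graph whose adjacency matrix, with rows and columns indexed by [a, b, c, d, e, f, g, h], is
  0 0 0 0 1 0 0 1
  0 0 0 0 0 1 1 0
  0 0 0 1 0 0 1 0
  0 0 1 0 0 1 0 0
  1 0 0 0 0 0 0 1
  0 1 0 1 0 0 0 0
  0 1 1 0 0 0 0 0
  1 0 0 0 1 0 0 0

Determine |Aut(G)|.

G has two connected components, {b, c, d, f, g} and {a, e, h}; each is 2-regular, so G = C_5 ⊔ C_3. No automorphism exchanges components of different sizes, hence Aut(G) is the direct product D_3 × D_5, order 60.

60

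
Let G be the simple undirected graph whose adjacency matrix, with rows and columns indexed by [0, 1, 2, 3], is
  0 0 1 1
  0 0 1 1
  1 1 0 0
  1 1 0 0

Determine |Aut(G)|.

8

G is 2-regular and bipartite on 2^2 = 4 vertices with girth 4; it is the hypercube graph Q_2. Aut(Q_2) consists of the signed permutations of the 2 coordinate axes: 2! permutations times 2^2 sign flips, so |Aut| = 2^2·2! = 8.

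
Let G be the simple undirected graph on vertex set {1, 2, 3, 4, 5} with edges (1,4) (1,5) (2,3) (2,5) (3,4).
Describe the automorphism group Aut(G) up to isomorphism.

D_5

G is 2-regular and connected on 5 vertices, i.e. the cycle C_5. The automorphisms of the 5-cycle are exactly the symmetries of a regular 5-gon: the dihedral group D_5, |D_5| = 10.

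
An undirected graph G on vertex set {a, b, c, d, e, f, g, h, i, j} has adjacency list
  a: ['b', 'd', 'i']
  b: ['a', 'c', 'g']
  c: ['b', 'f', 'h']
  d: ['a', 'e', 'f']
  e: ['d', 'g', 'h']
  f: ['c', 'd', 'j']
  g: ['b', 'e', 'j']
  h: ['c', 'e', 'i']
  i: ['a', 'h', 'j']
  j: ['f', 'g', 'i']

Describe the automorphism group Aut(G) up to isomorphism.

S_5

G is 3-regular on 10 vertices with no triangles and no 4-cycles (girth 5): this is the Petersen graph. Viewing the Petersen graph as the Kneser graph K(5,2) — vertices are 2-subsets of {1,…,5}, edges join disjoint pairs — its automorphisms are exactly the permutations of the 5-element set, so Aut ≅ S_5 of order 120.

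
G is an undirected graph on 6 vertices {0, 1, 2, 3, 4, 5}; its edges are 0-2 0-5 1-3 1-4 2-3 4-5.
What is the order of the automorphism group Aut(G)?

Every vertex has degree 2 and the graph is connected, so G is the 6-cycle C_6. C_6 has 6 rotations and 6 reflections, so Aut(C_6) ≅ D_6 of order 12.

12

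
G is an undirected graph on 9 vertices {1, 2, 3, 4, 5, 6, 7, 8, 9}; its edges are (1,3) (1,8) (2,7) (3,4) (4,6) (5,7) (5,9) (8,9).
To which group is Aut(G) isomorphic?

The degree sequence is [2, 1, 2, 2, 2, 1, 2, 2, 2]; the two degree-1 vertices 2 and 6 are the ends of a path, so G = P_9. A path has exactly one nontrivial symmetry — reversal — giving Aut(G) of order 2.

Z_2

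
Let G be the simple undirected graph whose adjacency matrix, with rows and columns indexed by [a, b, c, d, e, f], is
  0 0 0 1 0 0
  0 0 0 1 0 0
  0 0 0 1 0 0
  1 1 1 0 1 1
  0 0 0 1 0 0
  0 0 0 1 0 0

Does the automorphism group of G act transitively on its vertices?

No

Vertex d is the only vertex of degree 5, so every automorphism fixes it; G is not vertex-transitive.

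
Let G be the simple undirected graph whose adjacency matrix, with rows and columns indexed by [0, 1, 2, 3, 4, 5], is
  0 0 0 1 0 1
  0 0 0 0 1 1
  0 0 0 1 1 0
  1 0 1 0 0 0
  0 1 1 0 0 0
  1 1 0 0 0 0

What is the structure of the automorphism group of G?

Every vertex has degree 2 and the graph is connected, so G is the 6-cycle C_6. C_6 has 6 rotations and 6 reflections, so Aut(C_6) ≅ D_6 of order 12.

the dihedral group of order 12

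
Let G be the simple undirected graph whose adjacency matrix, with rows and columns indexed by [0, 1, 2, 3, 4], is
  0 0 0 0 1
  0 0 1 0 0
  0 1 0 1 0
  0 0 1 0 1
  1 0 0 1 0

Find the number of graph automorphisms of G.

The degree sequence is [1, 1, 2, 2, 2]; the two degree-1 vertices 0 and 1 are the ends of a path, so G = P_5. The only nontrivial automorphism of a path is the end-to-end reflection, so Aut(G) ≅ Z_2.

2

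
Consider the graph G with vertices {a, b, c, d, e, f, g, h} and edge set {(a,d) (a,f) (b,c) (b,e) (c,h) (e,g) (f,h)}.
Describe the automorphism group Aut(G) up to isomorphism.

The degree sequence is [2, 2, 2, 1, 2, 2, 1, 2]; the two degree-1 vertices d and g are the ends of a path, so G = P_8. The only nontrivial automorphism of a path is the end-to-end reflection, so Aut(G) ≅ Z_2.

C_2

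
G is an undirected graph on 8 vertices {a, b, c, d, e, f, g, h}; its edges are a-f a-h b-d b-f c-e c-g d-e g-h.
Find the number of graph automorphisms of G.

16

Every vertex has degree 2 and the graph is connected, so G is the 8-cycle C_8. C_8 has 8 rotations and 8 reflections, so Aut(C_8) ≅ D_8 of order 16.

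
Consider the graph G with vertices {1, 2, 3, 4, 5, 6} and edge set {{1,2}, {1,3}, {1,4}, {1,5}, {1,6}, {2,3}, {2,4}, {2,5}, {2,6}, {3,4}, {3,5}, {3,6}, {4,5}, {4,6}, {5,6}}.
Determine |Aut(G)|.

Every vertex has degree 5, so G is the complete graph K_6. Any permutation of the 6 vertices preserves K_6, so Aut(K_6) = S_6 of order 6! = 720.

720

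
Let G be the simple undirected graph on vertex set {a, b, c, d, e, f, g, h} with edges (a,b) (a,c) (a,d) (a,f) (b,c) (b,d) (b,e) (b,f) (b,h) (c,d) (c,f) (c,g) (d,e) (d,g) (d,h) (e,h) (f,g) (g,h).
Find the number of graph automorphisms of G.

The degree sequence is [4, 6, 5, 6, 3, 4, 4, 4]. Checking the degree-preserving permutations of the vertex set shows that none except the identity preserves every edge, so Aut(G) is trivial.

1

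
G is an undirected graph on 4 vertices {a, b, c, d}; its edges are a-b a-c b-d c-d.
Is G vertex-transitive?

G is 2-regular and bipartite with parts {a, d} and {b, c} (each part is independent and every cross-pair is an edge), so G = K_{2,2}. Each part can be permuted independently (S_2 × S_2) and the two equal-size parts can also be swapped, giving (S_2 × S_2) ⋊ Z_2 of order 2·(2!)² = 8. Under this action every vertex can be carried to every other, so G is vertex-transitive.

Yes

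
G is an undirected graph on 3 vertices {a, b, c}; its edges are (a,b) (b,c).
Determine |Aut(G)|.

2

The degree sequence is [1, 2, 1]; the two degree-1 vertices a and c are the ends of a path, so G = P_3. The only nontrivial automorphism of a path is the end-to-end reflection, so Aut(G) ≅ Z_2.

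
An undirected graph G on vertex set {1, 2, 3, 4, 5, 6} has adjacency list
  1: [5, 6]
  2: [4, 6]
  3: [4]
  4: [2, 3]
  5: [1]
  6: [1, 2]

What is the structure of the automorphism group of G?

The degree sequence is [2, 2, 1, 2, 1, 2]; the two degree-1 vertices 3 and 5 are the ends of a path, so G = P_6. A path has exactly one nontrivial symmetry — reversal — giving Aut(G) of order 2.

C_2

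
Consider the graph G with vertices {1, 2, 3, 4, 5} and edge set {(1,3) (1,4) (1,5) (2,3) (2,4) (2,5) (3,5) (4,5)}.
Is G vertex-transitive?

Vertex 5 is the only vertex of degree 4, so every automorphism fixes it; G is not vertex-transitive.

No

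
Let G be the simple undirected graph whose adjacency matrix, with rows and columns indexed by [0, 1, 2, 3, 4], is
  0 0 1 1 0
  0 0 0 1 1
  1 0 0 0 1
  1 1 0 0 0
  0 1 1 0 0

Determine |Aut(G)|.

Every vertex has degree 2 and the graph is connected, so G is the 5-cycle C_5. C_5 has 5 rotations and 5 reflections, so Aut(C_5) ≅ D_5 of order 10.

10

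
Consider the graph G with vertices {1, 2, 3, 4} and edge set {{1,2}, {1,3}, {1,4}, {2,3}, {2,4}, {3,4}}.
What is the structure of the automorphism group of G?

the symmetric group on 4 letters

All 4 vertices are pairwise adjacent: G = K_4. Every bijection on the vertex set is an automorphism of K_4; hence Aut(K_4) ≅ S_4, order 24.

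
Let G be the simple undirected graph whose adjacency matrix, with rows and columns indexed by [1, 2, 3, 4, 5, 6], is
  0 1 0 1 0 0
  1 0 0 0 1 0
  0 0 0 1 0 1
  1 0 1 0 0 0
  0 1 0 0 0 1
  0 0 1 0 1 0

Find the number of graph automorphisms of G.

12

Every vertex has degree 2 and the graph is connected, so G is the 6-cycle C_6. The automorphisms of the 6-cycle are exactly the symmetries of a regular 6-gon: the dihedral group D_6, |D_6| = 12.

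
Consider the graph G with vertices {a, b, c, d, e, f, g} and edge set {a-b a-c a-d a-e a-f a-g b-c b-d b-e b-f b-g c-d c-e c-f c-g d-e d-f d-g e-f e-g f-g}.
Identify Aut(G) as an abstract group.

All 7 vertices are pairwise adjacent: G = K_7. Any permutation of the 7 vertices preserves K_7, so Aut(K_7) = S_7 of order 7! = 5040.

S_7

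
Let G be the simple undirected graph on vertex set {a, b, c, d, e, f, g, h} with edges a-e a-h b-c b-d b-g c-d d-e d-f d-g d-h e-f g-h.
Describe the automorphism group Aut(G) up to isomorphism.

The degree sequence is [2, 3, 2, 6, 3, 2, 3, 3]. Checking the degree-preserving permutations of the vertex set shows that none except the identity preserves every edge, so Aut(G) is trivial.

1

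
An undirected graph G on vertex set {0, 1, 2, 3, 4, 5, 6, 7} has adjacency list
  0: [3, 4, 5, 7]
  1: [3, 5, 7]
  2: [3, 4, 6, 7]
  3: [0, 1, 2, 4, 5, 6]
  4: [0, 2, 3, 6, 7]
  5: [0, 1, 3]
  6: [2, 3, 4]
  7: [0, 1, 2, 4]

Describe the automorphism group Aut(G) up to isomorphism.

the trivial group

The degree sequence is [4, 3, 4, 6, 5, 3, 3, 4]. Checking the degree-preserving permutations of the vertex set shows that none except the identity preserves every edge, so Aut(G) is trivial.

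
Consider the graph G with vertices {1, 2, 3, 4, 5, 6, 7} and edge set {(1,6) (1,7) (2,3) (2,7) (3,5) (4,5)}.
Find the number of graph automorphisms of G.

The degree sequence is [2, 2, 2, 1, 2, 1, 2]; the two degree-1 vertices 4 and 6 are the ends of a path, so G = P_7. A path has exactly one nontrivial symmetry — reversal — giving Aut(G) of order 2.

2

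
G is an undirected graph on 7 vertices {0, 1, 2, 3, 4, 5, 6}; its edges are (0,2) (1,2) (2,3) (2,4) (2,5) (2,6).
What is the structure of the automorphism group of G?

Vertex 2 has degree 6 and every other vertex has degree 1, so G is the star K_{1,6} with centre 2. Any automorphism fixes the centre and permutes the 6 leaves freely, so Aut(G) ≅ S_6 of order 6! = 720.

S_6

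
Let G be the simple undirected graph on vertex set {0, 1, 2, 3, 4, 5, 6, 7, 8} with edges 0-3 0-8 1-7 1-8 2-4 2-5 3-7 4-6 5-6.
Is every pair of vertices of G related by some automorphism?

G has two connected components, {0, 1, 3, 7, 8} and {2, 4, 5, 6}; each is 2-regular, so G = C_5 ⊔ C_4. The orbit of 0 under Aut(G) is {0, 1, 3, 7, 8}, which does not contain 2, so G is not vertex-transitive.

No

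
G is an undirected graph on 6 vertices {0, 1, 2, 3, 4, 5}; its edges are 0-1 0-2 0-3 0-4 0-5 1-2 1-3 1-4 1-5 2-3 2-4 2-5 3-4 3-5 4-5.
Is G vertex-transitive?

All 6 vertices are pairwise adjacent: G = K_6. Any permutation of the 6 vertices preserves K_6, so Aut(K_6) = S_6 of order 6! = 720. Under this action every vertex can be carried to every other, so G is vertex-transitive.

Yes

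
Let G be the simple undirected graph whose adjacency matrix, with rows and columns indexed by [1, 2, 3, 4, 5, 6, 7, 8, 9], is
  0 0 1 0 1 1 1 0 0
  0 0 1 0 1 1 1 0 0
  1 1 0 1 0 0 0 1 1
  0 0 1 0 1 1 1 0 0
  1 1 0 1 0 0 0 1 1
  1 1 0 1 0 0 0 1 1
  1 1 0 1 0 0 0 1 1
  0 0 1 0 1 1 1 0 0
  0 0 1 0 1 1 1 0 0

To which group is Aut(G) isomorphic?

The vertices split by degree into {3, 5, 6, 7} (degree 5) and {1, 2, 4, 8, 9} (degree 4); every edge runs between the two parts, so G is the complete bipartite graph K_{4,5}. Automorphisms preserve the bipartition setwise (since the parts differ in size) and act as S_5 × S_4 within it; |Aut| = 2880.

S_5 × S_4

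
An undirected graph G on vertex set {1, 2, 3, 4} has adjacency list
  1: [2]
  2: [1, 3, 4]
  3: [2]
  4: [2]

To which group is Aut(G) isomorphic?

Vertex 2 has degree 3 and every other vertex has degree 1, so G is the star K_{1,3} with centre 2. Any automorphism fixes the centre and permutes the 3 leaves freely, so Aut(G) ≅ S_3 of order 3! = 6.

S_3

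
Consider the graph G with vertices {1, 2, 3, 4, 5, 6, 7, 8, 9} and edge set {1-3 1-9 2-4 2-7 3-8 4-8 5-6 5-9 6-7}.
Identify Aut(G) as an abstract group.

D_9

G is 2-regular and connected on 9 vertices, i.e. the cycle C_9. The automorphisms of the 9-cycle are exactly the symmetries of a regular 9-gon: the dihedral group D_9, |D_9| = 18.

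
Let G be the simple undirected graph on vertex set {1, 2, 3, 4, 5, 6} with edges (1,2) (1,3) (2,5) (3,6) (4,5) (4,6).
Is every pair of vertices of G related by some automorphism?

Yes

G is 2-regular and connected on 6 vertices, i.e. the cycle C_6. The automorphisms of the 6-cycle are exactly the symmetries of a regular 6-gon: the dihedral group D_6, |D_6| = 12. Under this action every vertex can be carried to every other, so G is vertex-transitive.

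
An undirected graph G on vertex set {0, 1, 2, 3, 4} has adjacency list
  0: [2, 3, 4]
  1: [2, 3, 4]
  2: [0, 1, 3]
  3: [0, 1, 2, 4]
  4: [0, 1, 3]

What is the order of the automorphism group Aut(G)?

8

Vertex 3 is the unique vertex of degree 4; the remaining 4 vertices each have degree 3 and induce a cycle, so G is the wheel on 5 vertices with hub 3. With the hub fixed, the remaining symmetry is that of the rim cycle C_4, giving the dihedral group D_4.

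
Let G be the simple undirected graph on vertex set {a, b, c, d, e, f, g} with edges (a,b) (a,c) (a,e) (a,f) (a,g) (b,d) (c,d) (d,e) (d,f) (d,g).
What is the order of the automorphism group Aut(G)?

The vertices split by degree into {a, d} (degree 5) and {b, c, e, f, g} (degree 2); every edge runs between the two parts, so G is the complete bipartite graph K_{2,5}. The parts have unequal sizes, so no automorphism swaps them; each part is permuted independently, giving S_5 × S_2 of order 5!·2! = 240.

240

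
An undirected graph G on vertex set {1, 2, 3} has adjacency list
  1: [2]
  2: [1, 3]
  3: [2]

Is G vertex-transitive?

Vertex 2 is the only vertex of degree 2, so every automorphism fixes it; G is not vertex-transitive.

No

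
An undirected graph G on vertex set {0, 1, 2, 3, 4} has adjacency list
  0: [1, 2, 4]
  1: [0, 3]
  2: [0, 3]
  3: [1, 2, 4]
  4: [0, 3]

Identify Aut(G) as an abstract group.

S_2 × S_3

The vertices split by degree into {0, 3} (degree 3) and {1, 2, 4} (degree 2); every edge runs between the two parts, so G is the complete bipartite graph K_{2,3}. Automorphisms preserve the bipartition setwise (since the parts differ in size) and act as S_2 × S_3 within it; |Aut| = 12.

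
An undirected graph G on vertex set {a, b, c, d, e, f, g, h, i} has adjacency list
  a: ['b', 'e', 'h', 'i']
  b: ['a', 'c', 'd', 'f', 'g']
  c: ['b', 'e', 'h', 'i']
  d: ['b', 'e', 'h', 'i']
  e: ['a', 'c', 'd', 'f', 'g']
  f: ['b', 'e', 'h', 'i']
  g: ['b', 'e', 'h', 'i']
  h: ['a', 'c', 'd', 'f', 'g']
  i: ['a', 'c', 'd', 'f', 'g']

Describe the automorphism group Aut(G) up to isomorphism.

The vertices split by degree into {b, e, h, i} (degree 5) and {a, c, d, f, g} (degree 4); every edge runs between the two parts, so G is the complete bipartite graph K_{4,5}. The parts have unequal sizes, so no automorphism swaps them; each part is permuted independently, giving S_5 × S_4 of order 5!·4! = 2880.

S_5 × S_4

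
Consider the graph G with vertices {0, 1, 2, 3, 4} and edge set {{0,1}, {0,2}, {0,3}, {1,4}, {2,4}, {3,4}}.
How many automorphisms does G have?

12

The vertices split by degree into {0, 4} (degree 3) and {1, 2, 3} (degree 2); every edge runs between the two parts, so G is the complete bipartite graph K_{2,3}. Automorphisms preserve the bipartition setwise (since the parts differ in size) and act as S_2 × S_3 within it; |Aut| = 12.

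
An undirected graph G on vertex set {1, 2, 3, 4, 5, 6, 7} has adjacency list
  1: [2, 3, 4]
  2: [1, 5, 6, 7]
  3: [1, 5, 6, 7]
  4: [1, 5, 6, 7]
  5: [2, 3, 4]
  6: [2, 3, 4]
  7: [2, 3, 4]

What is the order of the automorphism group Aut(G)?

144

The vertices split by degree into {2, 3, 4} (degree 4) and {1, 5, 6, 7} (degree 3); every edge runs between the two parts, so G is the complete bipartite graph K_{3,4}. Automorphisms preserve the bipartition setwise (since the parts differ in size) and act as S_4 × S_3 within it; |Aut| = 144.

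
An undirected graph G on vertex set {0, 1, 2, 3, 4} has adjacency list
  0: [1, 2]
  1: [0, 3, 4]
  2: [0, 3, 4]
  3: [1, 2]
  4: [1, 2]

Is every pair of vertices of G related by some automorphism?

No

Automorphisms preserve degree, but G has vertices of degree 2 and vertices of degree 3; no automorphism maps one to the other, so G is not vertex-transitive.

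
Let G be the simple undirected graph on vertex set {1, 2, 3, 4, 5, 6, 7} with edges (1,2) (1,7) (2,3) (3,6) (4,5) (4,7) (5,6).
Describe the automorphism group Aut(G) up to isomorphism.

D_7

G is 2-regular and connected on 7 vertices, i.e. the cycle C_7. C_7 has 7 rotations and 7 reflections, so Aut(C_7) ≅ D_7 of order 14.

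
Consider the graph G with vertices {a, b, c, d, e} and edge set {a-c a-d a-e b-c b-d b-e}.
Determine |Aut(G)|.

The vertices split by degree into {a, b} (degree 3) and {c, d, e} (degree 2); every edge runs between the two parts, so G is the complete bipartite graph K_{2,3}. Automorphisms preserve the bipartition setwise (since the parts differ in size) and act as S_3 × S_2 within it; |Aut| = 12.

12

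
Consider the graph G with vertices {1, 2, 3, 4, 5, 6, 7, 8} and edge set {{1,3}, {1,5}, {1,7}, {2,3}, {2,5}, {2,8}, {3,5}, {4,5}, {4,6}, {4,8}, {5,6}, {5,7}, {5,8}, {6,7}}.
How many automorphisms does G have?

14

Vertex 5 is the unique vertex of degree 7; the remaining 7 vertices each have degree 3 and induce a cycle, so G is the wheel on 8 vertices with hub 5. With the hub fixed, the remaining symmetry is that of the rim cycle C_7, giving the dihedral group D_7.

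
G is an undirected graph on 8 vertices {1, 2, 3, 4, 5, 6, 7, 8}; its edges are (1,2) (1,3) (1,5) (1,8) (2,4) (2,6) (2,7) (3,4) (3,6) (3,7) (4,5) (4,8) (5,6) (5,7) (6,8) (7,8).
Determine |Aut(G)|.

1152

G is 4-regular and bipartite with parts {1, 4, 6, 7} and {2, 3, 5, 8} (each part is independent and every cross-pair is an edge), so G = K_{4,4}. Aut(K_{4,4}) is the wreath product S_4 ≀ Z_2: permute within each part, then optionally swap the parts; |Aut| = 2·(4!)² = 1152.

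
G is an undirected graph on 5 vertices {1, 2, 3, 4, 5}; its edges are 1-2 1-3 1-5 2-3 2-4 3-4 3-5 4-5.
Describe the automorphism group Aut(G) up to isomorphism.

Vertex 3 is the unique vertex of degree 4; the remaining 4 vertices each have degree 3 and induce a cycle, so G is the wheel on 5 vertices with hub 3. With the hub fixed, the remaining symmetry is that of the rim cycle C_4, giving the dihedral group D_4.

the dihedral group of order 8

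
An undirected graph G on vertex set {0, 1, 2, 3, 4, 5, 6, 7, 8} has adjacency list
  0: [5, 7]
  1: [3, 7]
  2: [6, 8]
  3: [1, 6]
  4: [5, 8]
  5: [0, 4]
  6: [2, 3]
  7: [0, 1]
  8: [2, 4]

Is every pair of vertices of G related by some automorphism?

Yes

G is 2-regular and connected on 9 vertices, i.e. the cycle C_9. C_9 has 9 rotations and 9 reflections, so Aut(C_9) ≅ D_9 of order 18. This group acts transitively on the 9 vertices.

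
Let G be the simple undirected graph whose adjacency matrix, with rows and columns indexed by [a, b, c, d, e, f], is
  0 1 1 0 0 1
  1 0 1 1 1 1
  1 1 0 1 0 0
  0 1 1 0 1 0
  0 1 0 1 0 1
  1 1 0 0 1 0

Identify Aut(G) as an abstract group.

Vertex b is the unique vertex of degree 5; the remaining 5 vertices each have degree 3 and induce a cycle, so G is the wheel on 6 vertices with hub b. With the hub fixed, the remaining symmetry is that of the rim cycle C_5, giving the dihedral group D_5.

D_5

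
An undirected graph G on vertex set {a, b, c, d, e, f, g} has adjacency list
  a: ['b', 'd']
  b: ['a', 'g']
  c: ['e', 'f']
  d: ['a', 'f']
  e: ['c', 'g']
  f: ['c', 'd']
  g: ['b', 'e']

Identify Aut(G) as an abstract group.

D_7

Every vertex has degree 2 and the graph is connected, so G is the 7-cycle C_7. The automorphisms of the 7-cycle are exactly the symmetries of a regular 7-gon: the dihedral group D_7, |D_7| = 14.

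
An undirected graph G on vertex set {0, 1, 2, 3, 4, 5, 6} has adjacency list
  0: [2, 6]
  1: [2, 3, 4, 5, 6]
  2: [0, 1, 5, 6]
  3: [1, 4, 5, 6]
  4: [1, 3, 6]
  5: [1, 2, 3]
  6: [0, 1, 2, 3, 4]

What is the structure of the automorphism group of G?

the trivial group

Degrees alone do not determine every vertex (e.g. 1 and 6 both have degree 5), but their neighbour-degree multisets differ: N(1) has degrees [3, 3, 4, 4, 5] while N(6) has degrees [2, 3, 4, 4, 5]. Repeating this refinement separates all vertices, so the only automorphism is the identity.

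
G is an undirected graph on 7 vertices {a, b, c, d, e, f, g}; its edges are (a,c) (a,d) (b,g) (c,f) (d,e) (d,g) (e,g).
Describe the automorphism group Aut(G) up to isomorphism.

{e}

Degrees alone do not determine every vertex (e.g. a and c both have degree 2), but their neighbour-degree multisets differ: N(a) has degrees [2, 3] while N(c) has degrees [1, 2]. Repeating this refinement separates all vertices, so the only automorphism is the identity.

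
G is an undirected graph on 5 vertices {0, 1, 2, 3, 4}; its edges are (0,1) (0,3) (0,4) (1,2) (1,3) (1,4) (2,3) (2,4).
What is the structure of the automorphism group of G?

D_4

Vertex 1 is the unique vertex of degree 4; the remaining 4 vertices each have degree 3 and induce a cycle, so G is the wheel on 5 vertices with hub 1. With the hub fixed, the remaining symmetry is that of the rim cycle C_4, giving the dihedral group D_4.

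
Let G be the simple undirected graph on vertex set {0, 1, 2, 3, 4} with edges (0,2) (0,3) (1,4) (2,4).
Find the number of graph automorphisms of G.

The degree sequence is [2, 1, 2, 1, 2]; the two degree-1 vertices 1 and 3 are the ends of a path, so G = P_5. The only nontrivial automorphism of a path is the end-to-end reflection, so Aut(G) ≅ Z_2.

2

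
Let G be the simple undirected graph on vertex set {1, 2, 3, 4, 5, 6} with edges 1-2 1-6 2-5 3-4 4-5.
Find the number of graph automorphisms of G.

The degree sequence is [2, 2, 1, 2, 2, 1]; the two degree-1 vertices 3 and 6 are the ends of a path, so G = P_6. The only nontrivial automorphism of a path is the end-to-end reflection, so Aut(G) ≅ Z_2.

2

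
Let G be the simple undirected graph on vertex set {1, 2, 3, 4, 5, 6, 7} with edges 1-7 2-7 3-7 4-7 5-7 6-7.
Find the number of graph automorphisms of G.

Vertex 7 has degree 6 and every other vertex has degree 1, so G is the star K_{1,6} with centre 7. The 6 leaves are pairwise interchangeable while the centre is fixed, giving Aut(G) = S_6.

720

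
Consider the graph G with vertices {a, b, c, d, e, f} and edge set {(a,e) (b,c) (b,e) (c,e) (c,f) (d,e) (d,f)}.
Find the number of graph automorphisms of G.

1

Degrees alone do not determine every vertex (e.g. b and d both have degree 2), but their neighbour-degree multisets differ: N(b) has degrees [3, 4] while N(d) has degrees [2, 4]. Repeating this refinement separates all vertices, so the only automorphism is the identity.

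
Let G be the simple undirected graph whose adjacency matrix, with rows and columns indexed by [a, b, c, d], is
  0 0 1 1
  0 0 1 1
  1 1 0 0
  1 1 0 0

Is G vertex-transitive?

G is 2-regular and bipartite on 2^2 = 4 vertices with girth 4; it is the hypercube graph Q_2. Aut(Q_2) consists of the signed permutations of the 2 coordinate axes: 2! permutations times 2^2 sign flips, so |Aut| = 2^2·2! = 8. Under this action every vertex can be carried to every other, so G is vertex-transitive.

Yes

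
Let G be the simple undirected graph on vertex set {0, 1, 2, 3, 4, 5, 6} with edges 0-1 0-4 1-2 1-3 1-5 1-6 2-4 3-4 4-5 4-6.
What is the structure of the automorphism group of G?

S_5 × S_2

The vertices split by degree into {1, 4} (degree 5) and {0, 2, 3, 5, 6} (degree 2); every edge runs between the two parts, so G is the complete bipartite graph K_{2,5}. The parts have unequal sizes, so no automorphism swaps them; each part is permuted independently, giving S_5 × S_2 of order 5!·2! = 240.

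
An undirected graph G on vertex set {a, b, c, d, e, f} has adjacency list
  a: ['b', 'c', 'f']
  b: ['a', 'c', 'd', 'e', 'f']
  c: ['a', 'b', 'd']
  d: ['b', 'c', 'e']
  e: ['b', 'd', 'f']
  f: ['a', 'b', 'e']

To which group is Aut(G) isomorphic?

Vertex b is the unique vertex of degree 5; the remaining 5 vertices each have degree 3 and induce a cycle, so G is the wheel on 6 vertices with hub b. Every automorphism fixes the hub and acts on the rim 5-cycle, so Aut(G) ≅ Aut(C_5) = D_5 of order 10.

the dihedral group of order 10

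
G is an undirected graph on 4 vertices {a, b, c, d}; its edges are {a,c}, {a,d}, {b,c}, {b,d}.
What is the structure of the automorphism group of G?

G is 2-regular and bipartite with parts {a, b} and {c, d} (each part is independent and every cross-pair is an edge), so G = K_{2,2}. Aut(K_{2,2}) is the wreath product S_2 ≀ Z_2: permute within each part, then optionally swap the parts; |Aut| = 2·(2!)² = 8.

S_2 ≀ Z_2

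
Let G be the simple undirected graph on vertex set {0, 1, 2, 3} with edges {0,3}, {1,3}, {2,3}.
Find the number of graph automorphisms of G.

Vertex 3 has degree 3 and every other vertex has degree 1, so G is the star K_{1,3} with centre 3. Any automorphism fixes the centre and permutes the 3 leaves freely, so Aut(G) ≅ S_3 of order 3! = 6.

6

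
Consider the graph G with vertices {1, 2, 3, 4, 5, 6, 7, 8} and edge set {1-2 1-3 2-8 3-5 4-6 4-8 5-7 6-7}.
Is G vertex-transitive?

Yes

Every vertex has degree 2 and the graph is connected, so G is the 8-cycle C_8. C_8 has 8 rotations and 8 reflections, so Aut(C_8) ≅ D_8 of order 16. Under this action every vertex can be carried to every other, so G is vertex-transitive.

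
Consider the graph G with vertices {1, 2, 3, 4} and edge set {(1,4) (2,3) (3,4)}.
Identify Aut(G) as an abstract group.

the cyclic group of order 2

The degree sequence is [1, 1, 2, 2]; the two degree-1 vertices 1 and 2 are the ends of a path, so G = P_4. A path has exactly one nontrivial symmetry — reversal — giving Aut(G) of order 2.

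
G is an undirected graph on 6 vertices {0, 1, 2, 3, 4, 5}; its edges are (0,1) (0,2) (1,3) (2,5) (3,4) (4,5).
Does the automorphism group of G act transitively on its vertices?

Yes

Every vertex has degree 2 and the graph is connected, so G is the 6-cycle C_6. C_6 has 6 rotations and 6 reflections, so Aut(C_6) ≅ D_6 of order 12. Under this action every vertex can be carried to every other, so G is vertex-transitive.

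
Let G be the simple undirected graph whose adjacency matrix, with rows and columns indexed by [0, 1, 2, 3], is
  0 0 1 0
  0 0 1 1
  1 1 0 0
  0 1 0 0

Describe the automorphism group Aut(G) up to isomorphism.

The degree sequence is [1, 2, 2, 1]; the two degree-1 vertices 0 and 3 are the ends of a path, so G = P_4. The only nontrivial automorphism of a path is the end-to-end reflection, so Aut(G) ≅ Z_2.

Z_2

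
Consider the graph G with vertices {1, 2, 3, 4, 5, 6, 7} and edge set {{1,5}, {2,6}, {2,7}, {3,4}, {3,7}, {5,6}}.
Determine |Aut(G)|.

The degree sequence is [1, 2, 2, 1, 2, 2, 2]; the two degree-1 vertices 1 and 4 are the ends of a path, so G = P_7. A path has exactly one nontrivial symmetry — reversal — giving Aut(G) of order 2.

2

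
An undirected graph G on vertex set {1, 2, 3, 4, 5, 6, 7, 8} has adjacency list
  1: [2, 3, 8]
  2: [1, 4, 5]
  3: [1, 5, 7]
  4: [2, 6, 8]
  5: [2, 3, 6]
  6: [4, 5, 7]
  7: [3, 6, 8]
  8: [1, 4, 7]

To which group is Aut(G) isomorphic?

G is 3-regular and bipartite on 2^3 = 8 vertices with girth 4; it is the hypercube graph Q_3. Aut(Q_3) consists of the signed permutations of the 3 coordinate axes: 3! permutations times 2^3 sign flips, so |Aut| = 2^3·3! = 48.

the hyperoctahedral group B_3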